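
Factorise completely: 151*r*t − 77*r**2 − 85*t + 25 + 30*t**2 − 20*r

Group: −11*r*(7*r − 15*t + 5) + (−2*t + 5)*(7*r − 15*t + 5); both groups contain (7*r − 15*t + 5).

−(11*r + 2*t − 5)*(7*r − 15*t + 5)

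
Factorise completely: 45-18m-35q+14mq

Group as (14mq-18m) + (-35q+45) = 2m(7q-9) - 5(7q-9).
Both groups share the factor (7q-9).

(2m-5)(7q-9)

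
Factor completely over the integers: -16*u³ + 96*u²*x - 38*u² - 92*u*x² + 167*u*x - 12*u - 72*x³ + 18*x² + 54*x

Group: 8*u*(-2*u² + 13*u*x - 4*u - 18*x² + 18*x) + (4*x + 3)*(-2*u² + 13*u*x - 4*u - 18*x² + 18*x); both groups contain (-2*u² + 13*u*x - 4*u - 18*x² + 18*x), so (8*u + 4*x + 3) is a factor with cofactor -2*u² + 13*u*x - 4*u - 18*x² + 18*x.
The cofactor groups again: -2*u² + 13*u*x - 4*u - 18*x² + 18*x = -u*(2*u - 9*x) + (2*x - 2)*(2*u - 9*x); both groups contain (2*u - 9*x), giving -(u - 2*x + 2)*(2*u - 9*x).

-(2*u - 9*x)*(8*u + 4*x + 3)*(u - 2*x + 2)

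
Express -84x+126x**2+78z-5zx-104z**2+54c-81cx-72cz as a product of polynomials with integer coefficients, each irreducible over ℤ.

-(9c+13z-14x)(8z+9x-6)

Group: -8z(9c+13z-14x) + (-9x+6)(9c+13z-14x); both groups contain (9c+13z-14x).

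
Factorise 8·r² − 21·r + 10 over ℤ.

Need a pair with product 8·10 = 80 and sum −21: that's −16 and −5.
Split the middle term: 8·r² − 16·r − 5·r + 10 = 8·r·(r − 2) − 5·(r − 2).

(8·r − 5)·(r − 2)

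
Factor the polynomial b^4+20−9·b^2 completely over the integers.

(b+2)·(b−2)·(b^2−5)

Substitute u = b^2 to get a quadratic in u, then factor.
b^2−5 is irreducible over ℤ (5 is not a perfect square).
b^2−4 is a difference of squares.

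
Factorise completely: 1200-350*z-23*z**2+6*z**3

Among the possible rational roots, z = 10/3 is a root, so (3*z-10) divides it; the quotient is 2*z**2-z-120.
The remaining quadratic factors as (z-8)(2*z+15).

(2*z+15)*(3*z-10)*(z-8)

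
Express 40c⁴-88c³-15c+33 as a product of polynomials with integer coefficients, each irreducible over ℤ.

Group as (40c⁴-15c) + (-88c³+33) = 5c(8c³-3) - 11(8c³-3).
Both groups share the factor (8c³-3).

(5c-11)(8c³-3)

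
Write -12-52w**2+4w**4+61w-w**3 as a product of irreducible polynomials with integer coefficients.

Testing divisors of the constant over divisors of the leading coefficient, w = 1/4 is a root, so (4w-1) divides it; the quotient is w**3-13w+12.
Continuing, w = -4 is a root, so (w+4) divides it; the quotient is w**2-4w+3.
The remaining quadratic factors as (w-3)(w-1).

(4w-1)(w+4)(w-1)(w-3)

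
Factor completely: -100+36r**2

Pull out the common factor 4; 9r**2-25 is a difference of squares.

4(3r+5)(3r-5)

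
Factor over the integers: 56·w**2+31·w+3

(7·w+3)·(8·w+1)

Need a pair with product 56·3 = 168 and sum 31: that's 24 and 7.
Split the middle term: 56·w**2+24·w + 7·w+3 = 8·w·(7·w+3) + (7·w+3).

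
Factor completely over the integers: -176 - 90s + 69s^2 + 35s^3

(5s - 8)(7s + 11)(s + 2)

Testing divisors of the constant over divisors of the leading coefficient, s = 8/5 is a root, so (5s - 8) divides it; the quotient is 7s^2 + 25s + 22.
The remaining quadratic factors as (s + 2)(7s + 11).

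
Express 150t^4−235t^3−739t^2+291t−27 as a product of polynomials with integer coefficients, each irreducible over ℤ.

Trying the rational-root candidates, t = 3 is a root, so (t−3) is a factor; dividing leaves 150t^3+215t^2−94t+9.
Then t = −9/5 is a root, so (5t+9) divides it; the quotient is 30t^2−11t+1.
The remaining quadratic factors as (6t−1)(5t−1).

(5t+9)(5t−1)(6t−1)(t−3)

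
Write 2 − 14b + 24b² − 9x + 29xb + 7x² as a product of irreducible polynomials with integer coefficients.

(x + 3b − 1)(7x + 8b − 2)

Group: 7x(x + 3b − 1) + (8b − 2)(x + 3b − 1); both groups contain (x + 3b − 1).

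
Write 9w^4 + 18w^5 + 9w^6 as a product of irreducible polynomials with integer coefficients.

Factor out 9w^4 first: what remains is w^2 + 2w + 1.
Recognize a perfect-square trinomial with the parts w and 1.

9w^4(w + 1)^2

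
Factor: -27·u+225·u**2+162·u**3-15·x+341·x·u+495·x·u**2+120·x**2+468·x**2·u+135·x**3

(3·x+2·u+3)·(5·x+9·u)·(9·x+9·u-1)

Group: 9·x·(15·x**2+37·x·u+15·x+18·u**2+27·u) + (9·u-1)·(15·x**2+37·x·u+15·x+18·u**2+27·u); both groups contain (15·x**2+37·x·u+15·x+18·u**2+27·u), so (9·x+9·u-1) is a factor with cofactor 15·x**2+37·x·u+15·x+18·u**2+27·u.
The cofactor groups again: 15·x**2+37·x·u+15·x+18·u**2+27·u = 5·x·(3·x+2·u+3) + 9·u·(3·x+2·u+3); both groups contain (3·x+2·u+3), giving (5·x+9·u)·(3·x+2·u+3).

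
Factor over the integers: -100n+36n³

4n(3n+5)(3n-5)

Pull out the common factor 4n; 9n²-25 is a difference of squares.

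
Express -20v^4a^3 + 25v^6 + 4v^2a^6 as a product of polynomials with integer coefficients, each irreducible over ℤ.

v^2(5v^2 - 2a^3)^2

Every term has a factor of v^2; factoring it out leaves 25v^4 - 20v^2a^3 + 4a^6.
Recognize a perfect-square trinomial with the parts 5v^2 and 2a^3.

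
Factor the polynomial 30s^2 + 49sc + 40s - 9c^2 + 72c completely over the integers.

Group: 6s(5s + 9c) + (-c + 8)(5s + 9c); both groups contain (5s + 9c).

(6s - c + 8)(5s + 9c)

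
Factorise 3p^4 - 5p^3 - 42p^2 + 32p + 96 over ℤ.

(3p + 4)(p + 3)(p - 2)(p - 4)

By the rational root theorem, p = 4 is a root, so (p - 4) is a factor; dividing leaves 3p^3 + 7p^2 - 14p - 24.
Then p = -4/3 is a root, so (3p + 4) is a factor; dividing leaves p^2 + p - 6.
The remaining quadratic factors as (p - 2)(p + 3).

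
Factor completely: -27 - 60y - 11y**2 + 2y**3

Testing divisors of the constant over divisors of the leading coefficient, y = -3 is a root, so (y + 3) divides it; the quotient is 2y**2 - 17y - 9.
The remaining quadratic factors as (2y + 1)(y - 9).

(2y + 1)(y + 3)(y - 9)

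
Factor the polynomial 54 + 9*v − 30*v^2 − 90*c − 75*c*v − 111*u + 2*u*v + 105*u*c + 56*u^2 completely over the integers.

Group: 7*u*(8*u + 15*c + 6*v − 9) + (−5*v − 6)*(8*u + 15*c + 6*v − 9); both groups contain (8*u + 15*c + 6*v − 9).

(8*u + 15*c + 6*v − 9)*(7*u − 5*v − 6)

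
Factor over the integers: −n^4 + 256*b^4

Write as (16*b^2)² − (n^2)², then factor 16*b^2 − n^2 once more.

(4*b + n)*(4*b − n)*(16*b^2 + n^2)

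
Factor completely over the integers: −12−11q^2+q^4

(q^2+1)(q^2−12)

Substitute u = q^2 to get a quadratic in u, then factor.
q^2+1 is irreducible over ℤ (sum of squares).
q^2−12 is irreducible over ℤ (12 is not a perfect square).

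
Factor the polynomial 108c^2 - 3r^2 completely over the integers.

3(6c + r)(6c - r)

Factor out 3, leaving 36c^2 - r^2, which is a difference of two squares.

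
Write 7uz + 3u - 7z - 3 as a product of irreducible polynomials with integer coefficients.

Group as (7uz + 3u) + (-7z - 3) = u(7z + 3) - (7z + 3).
Both groups share the factor (7z + 3).

(7z + 3)(u - 1)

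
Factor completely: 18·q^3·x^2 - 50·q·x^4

Pull out the common factor 2·q·x^2; 9·q^2 - 25·x^2 is a difference of squares.

2·q·x^2·(3·q + 5·x)·(3·q - 5·x)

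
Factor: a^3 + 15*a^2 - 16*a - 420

(a + 14)*(a + 6)*(a - 5)

Testing divisors of the constant over divisors of the leading coefficient, a = -14 is a root, giving the factor (a + 14) and quotient a^2 + a - 30.
The remaining quadratic factors as (a - 5)(a + 6).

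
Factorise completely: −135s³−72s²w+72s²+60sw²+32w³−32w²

Group: 3s(−45s²−54sw+24s−16w²+16w) − 2w(−45s²−54sw+24s−16w²+16w); both groups contain (−45s²−54sw+24s−16w²+16w), so (3s−2w) is a factor with cofactor −45s²−54sw+24s−16w²+16w.
The cofactor groups again: −45s²−54sw+24s−16w²+16w = −15s(3s+2w) + (−8w+8)(3s+2w); both groups contain (3s+2w), giving −(15s+8w−8)(3s+2w).

−(15s+8w−8)(3s+2w)(3s−2w)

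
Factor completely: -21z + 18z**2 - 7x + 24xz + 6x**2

Group: 6x(x + 3z) + (6z - 7)(x + 3z); both groups contain (x + 3z).

(6x + 6z - 7)(x + 3z)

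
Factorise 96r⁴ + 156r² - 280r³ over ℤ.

Pull out the common factor 4r², then factor the remaining trinomial.

4r²(4r - 3)(6r - 13)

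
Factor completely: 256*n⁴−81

(4*n+3)*(4*n−3)*(16*n²+9)

(4*n)⁴ − (3)⁴ = ((4*n)² − (3)²)((4*n)² + (3)²); the first factor splits again, the second (16*n²+9) is irreducible.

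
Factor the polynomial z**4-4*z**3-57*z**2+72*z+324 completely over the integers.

(z+2)*(z+6)*(z-3)*(z-9)

Testing divisors of the constant over divisors of the leading coefficient, z = -2 is a root, giving the factor (z+2) and quotient z**3-6*z**2-45*z+162.
Then z = 9 is a root, so (z-9) is a factor; dividing leaves z**2+3*z-18.
The remaining quadratic factors as (z-3)(z+6).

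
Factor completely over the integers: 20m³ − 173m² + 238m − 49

By the rational root theorem, m = 1/4 is a root, so (4m − 1) divides it; the quotient is 5m² − 42m + 49.
The remaining quadratic factors as (m − 7)(5m − 7).

(4m − 1)(5m − 7)(m − 7)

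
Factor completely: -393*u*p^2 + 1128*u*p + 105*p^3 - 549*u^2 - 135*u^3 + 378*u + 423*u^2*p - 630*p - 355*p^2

Group: 15*u*(-9*u^2 + 24*u*p - 42*u - 15*p^2 + 70*p) + (-7*p - 9)*(-9*u^2 + 24*u*p - 42*u - 15*p^2 + 70*p); both groups contain (-9*u^2 + 24*u*p - 42*u - 15*p^2 + 70*p), so (15*u - 7*p - 9) is a factor with cofactor -9*u^2 + 24*u*p - 42*u - 15*p^2 + 70*p.
The cofactor groups again: -9*u^2 + 24*u*p - 42*u - 15*p^2 + 70*p = -3*u*(3*u - 5*p) + (3*p - 14)*(3*u - 5*p); both groups contain (3*u - 5*p), giving -(3*u - 3*p + 14)*(3*u - 5*p).

-(3*u - 3*p + 14)*(3*u - 5*p)*(15*u - 7*p - 9)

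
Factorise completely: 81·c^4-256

(3·c+4)·(3·c-4)·(9·c^2+16)

Difference of squares twice: with A = 3·c and B = 4, A⁴ − B⁴ = (A² − B²)(A² + B²), and A² − B² factors again.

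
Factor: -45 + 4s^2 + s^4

Substitute u = s^2 to get a quadratic in u, then factor.
s^2 + 9 is irreducible over ℤ (sum of squares).
s^2 - 5 is irreducible over ℤ (5 is not a perfect square).

(s^2 + 9)(s^2 - 5)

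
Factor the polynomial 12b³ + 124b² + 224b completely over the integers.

4b(3b + 7)(b + 8)

Pull out the common factor 4b, then factor the remaining trinomial.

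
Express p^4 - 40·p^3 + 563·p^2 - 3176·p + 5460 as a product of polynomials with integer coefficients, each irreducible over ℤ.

(p - 10)·(p - 13)·(p - 14)·(p - 3)

By the rational root theorem, p = 3 is a root, so (p - 3) divides it; the quotient is p^3 - 37·p^2 + 452·p - 1820.
Next, p = 10 is a root, giving the factor (p - 10) and quotient p^2 - 27·p + 182.
The remaining quadratic factors as (p - 13)(p - 14).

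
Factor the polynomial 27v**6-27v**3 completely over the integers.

Pull out the common factor 27v**3, leaving v**3-1.
Recognize a difference of cubes with the parts v and 1.

27v**3(v-1)(v**2+v+1)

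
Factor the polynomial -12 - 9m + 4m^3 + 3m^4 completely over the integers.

Group as (3m^4 - 9m) + (4m^3 - 12) = 3m(m^3 - 3) + 4(m^3 - 3).
Both groups share the factor (m^3 - 3).

(3m + 4)(m^3 - 3)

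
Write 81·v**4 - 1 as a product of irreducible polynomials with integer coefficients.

Write as (9·v**2)² − (1)², then factor 9·v**2 - 1 once more.

(3·v + 1)·(3·v - 1)·(9·v**2 + 1)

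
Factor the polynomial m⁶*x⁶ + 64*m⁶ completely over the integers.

Every term has a factor of m⁶; factoring it out leaves x⁶ + 64.
Recognize a sum of cubes with the parts x² and 4.

m⁶*(x² + 4)*(x⁴ − 4*x² + 16)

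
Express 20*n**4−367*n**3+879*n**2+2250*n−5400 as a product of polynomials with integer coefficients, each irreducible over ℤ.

(4*n−15)*(5*n+12)*(n−15)*(n−2)

By the rational root theorem, n = 15/4 is a root, giving the factor (4*n−15) and quotient 5*n**3−73*n**2−54*n+360.
Continuing, n = 15 is a root, giving the factor (n−15) and quotient 5*n**2+2*n−24.
The remaining quadratic factors as (5*n+12)(n−2).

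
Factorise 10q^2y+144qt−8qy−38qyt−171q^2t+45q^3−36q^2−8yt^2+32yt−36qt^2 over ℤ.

Group: 9q(5q^2−19qt−4q−4t^2+16t) + 2y(5q^2−19qt−4q−4t^2+16t); both groups contain (5q^2−19qt−4q−4t^2+16t), so (9q+2y) is a factor with cofactor 5q^2−19qt−4q−4t^2+16t.
The cofactor groups again: 5q^2−19qt−4q−4t^2+16t = q(5q+t−4) − 4t(5q+t−4); both groups contain (5q+t−4), giving (q−4t)(5q+t−4).

(5q+t−4)(9q+2y)(q−4t)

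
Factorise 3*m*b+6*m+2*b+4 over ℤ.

Group as (3*m*b+6*m) + (2*b+4) = 3*m*(b+2) + 2*(b+2).
Both groups share the factor (b+2).

(3*m+2)*(b+2)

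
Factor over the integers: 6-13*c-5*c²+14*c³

(2*c-1)*(7*c-6)*(c+1)

By the rational root theorem, c = -1 is a root, so (c+1) divides it; the quotient is 14*c²-19*c+6.
The remaining quadratic factors as (2*c-1)(7*c-6).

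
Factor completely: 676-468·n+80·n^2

4·(4·n-13)·(5·n-13)

Pull out the common factor 4, then factor the remaining trinomial.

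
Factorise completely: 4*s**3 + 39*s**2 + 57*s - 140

(4*s - 5)*(s + 4)*(s + 7)

Trying the rational-root candidates, s = -4 is a root, so (s + 4) divides it; the quotient is 4*s**2 + 23*s - 35.
The remaining quadratic factors as (s + 7)(4*s - 5).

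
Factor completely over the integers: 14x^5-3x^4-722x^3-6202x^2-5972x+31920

Testing divisors of the constant over divisors of the leading coefficient, x = -7/2 is a root, so (2x+7) is a factor; dividing leaves 7x^4-26x^3-270x^2-2156x+4560.
Then x = 12/7 is a root, giving the factor (7x-12) and quotient x^3-2x^2-42x-380.
Next, x = 10 is a root, so (x-10) divides it; the quotient is x^2+8x+38.
The quadratic x^2+8x+38 has discriminant -88 < 0 and is irreducible over ℤ.

(2x+7)(7x-12)(x-10)(x^2+8x+38)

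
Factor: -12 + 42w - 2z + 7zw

Group as (7zw - 2z) + (42w - 12) = z(7w - 2) + 6(7w - 2).
Both groups share the factor (7w - 2).

(7w - 2)(z + 6)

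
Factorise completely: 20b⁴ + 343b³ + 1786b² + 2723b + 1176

(4b + 3)(5b + 7)(b + 7)(b + 8)

By the rational root theorem, b = −3/4 is a root, so (4b + 3) divides it; the quotient is 5b³ + 82b² + 385b + 392.
Then b = −8 is a root, so (b + 8) is a factor; dividing leaves 5b² + 42b + 49.
The remaining quadratic factors as (5b + 7)(b + 7).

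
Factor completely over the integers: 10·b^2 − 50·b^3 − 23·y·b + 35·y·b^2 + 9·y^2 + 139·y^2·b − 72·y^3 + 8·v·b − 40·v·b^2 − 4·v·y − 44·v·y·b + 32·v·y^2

Group: 8·y·(4·v·y − 8·v·b − 9·y^2 + 23·y·b − 10·b^2) + (5·b − 1)·(4·v·y − 8·v·b − 9·y^2 + 23·y·b − 10·b^2); both groups contain (4·v·y − 8·v·b − 9·y^2 + 23·y·b − 10·b^2), so (8·y + 5·b − 1) is a factor with cofactor 4·v·y − 8·v·b − 9·y^2 + 23·y·b − 10·b^2.
The cofactor groups again: 4·v·y − 8·v·b − 9·y^2 + 23·y·b − 10·b^2 = 4·v·(y − 2·b) + (−9·y + 5·b)·(y − 2·b); both groups contain (y − 2·b), giving (4·v − 9·y + 5·b)·(y − 2·b).

(y − 2·b)·(4·v − 9·y + 5·b)·(8·y + 5·b − 1)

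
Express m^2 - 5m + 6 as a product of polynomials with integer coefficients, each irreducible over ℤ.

Two integers with product 6 and sum -5 are -2 and -3.

(m - 2)(m - 3)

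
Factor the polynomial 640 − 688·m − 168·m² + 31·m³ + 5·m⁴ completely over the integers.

(5·m − 4)·(m + 4)·(m + 8)·(m − 5)

Testing divisors of the constant over divisors of the leading coefficient, m = 5 is a root, so (m − 5) divides it; the quotient is 5·m³ + 56·m² + 112·m − 128.
Next, m = −4 is a root, giving the factor (m + 4) and quotient 5·m² + 36·m − 32.
The remaining quadratic factors as (m + 8)(5·m − 4).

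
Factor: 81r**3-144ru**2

9r(3r+4u)(3r-4u)

Every term has a factor of 9r. Then 9r**2-16u**2 = (3r)² − (4u)².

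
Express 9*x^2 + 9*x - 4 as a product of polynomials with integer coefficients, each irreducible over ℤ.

(3*x + 4)*(3*x - 1)

Need a pair with product 9·(-4) = -36 and sum 9: that's 12 and -3.
Split the middle term: 9*x^2 + 12*x - 3*x - 4 = 3*x*(3*x + 4) - (3*x + 4).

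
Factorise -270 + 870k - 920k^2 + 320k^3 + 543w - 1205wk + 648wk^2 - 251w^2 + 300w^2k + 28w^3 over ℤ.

Group: 4w(7w^2 + 61wk - 47w + 40k^2 - 70k + 30) + (8k - 9)(7w^2 + 61wk - 47w + 40k^2 - 70k + 30); both groups contain (7w^2 + 61wk - 47w + 40k^2 - 70k + 30), so (4w + 8k - 9) is a factor with cofactor 7w^2 + 61wk - 47w + 40k^2 - 70k + 30.
The cofactor groups again: 7w^2 + 61wk - 47w + 40k^2 - 70k + 30 = w(7w + 5k - 5) + (8k - 6)(7w + 5k - 5); both groups contain (7w + 5k - 5), giving (w + 8k - 6)(7w + 5k - 5).

(7w + 5k - 5)(4w + 8k - 9)(w + 8k - 6)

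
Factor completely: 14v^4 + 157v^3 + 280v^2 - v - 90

(2v - 1)(7v + 5)(v + 2)(v + 9)

Trying the rational-root candidates, v = -9 is a root, so (v + 9) is a factor; dividing leaves 14v^3 + 31v^2 + v - 10.
Next, v = 1/2 is a root, so (2v - 1) divides it; the quotient is 7v^2 + 19v + 10.
The remaining quadratic factors as (v + 2)(7v + 5).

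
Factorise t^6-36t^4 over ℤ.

t^4(t+6)(t-6)

Factor out t^4 first: what remains is t^2-36.
Recognize a difference of squares with the parts t and 6.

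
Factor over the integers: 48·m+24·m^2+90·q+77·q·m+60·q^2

(4·q+3·m+6)·(15·q+8·m)

Group: 15·q·(4·q+3·m+6) + 8·m·(4·q+3·m+6); both groups contain (4·q+3·m+6).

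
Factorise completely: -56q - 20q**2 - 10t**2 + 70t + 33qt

Group: -5q(4q - 5t) + (2t - 14)(4q - 5t); both groups contain (4q - 5t).

-(4q - 5t)(5q - 2t + 14)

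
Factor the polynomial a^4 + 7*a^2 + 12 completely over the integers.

Substitute u = a^2 to get a quadratic in u, then factor.
a^2 + 4 is irreducible over ℤ (sum of squares).
a^2 + 3 is irreducible over ℤ (always positive, so no real roots).

(a^2 + 3)*(a^2 + 4)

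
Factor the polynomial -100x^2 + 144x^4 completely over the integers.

4x^2(6x + 5)(6x - 5)

Pull out the common factor 4x^2; 36x^2 - 25 is a difference of squares.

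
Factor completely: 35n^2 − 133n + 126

Pull out the common factor 7, then factor the remaining trinomial.

7(5n − 9)(n − 2)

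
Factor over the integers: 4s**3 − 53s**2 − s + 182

(4s + 7)(s − 13)(s − 2)

By the rational root theorem, s = 13 is a root, so (s − 13) is a factor; dividing leaves 4s**2 − s − 14.
The remaining quadratic factors as (4s + 7)(s − 2).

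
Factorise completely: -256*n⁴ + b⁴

(b + 4*n)*(b - 4*n)*(b² + 16*n²)

Write as (b²)² − (16*n²)², then factor b² - 16*n² once more.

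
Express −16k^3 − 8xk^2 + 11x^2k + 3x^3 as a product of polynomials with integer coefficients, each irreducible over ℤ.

Group: x(3x^2 + 8xk − 16k^2) + k(3x^2 + 8xk − 16k^2); both groups contain (3x^2 + 8xk − 16k^2), so (x + k) is a factor with cofactor 3x^2 + 8xk − 16k^2.
The cofactor groups again: 3x^2 + 8xk − 16k^2 = x(3x − 4k) + 4k(3x − 4k); both groups contain (3x − 4k), giving (x + 4k)(3x − 4k).

(3x − 4k)(x + 4k)(x + k)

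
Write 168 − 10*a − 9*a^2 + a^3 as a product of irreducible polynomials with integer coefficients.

Testing divisors of the constant over divisors of the leading coefficient, a = 7 is a root, so (a − 7) is a factor; dividing leaves a^2 − 2*a − 24.
The remaining quadratic factors as (a + 4)(a − 6).

(a + 4)*(a − 6)*(a − 7)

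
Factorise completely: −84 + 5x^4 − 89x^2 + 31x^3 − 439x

(5x + 1)(x + 3)(x + 7)(x − 4)

Trying the rational-root candidates, x = 4 is a root, giving the factor (x − 4) and quotient 5x^3 + 51x^2 + 115x + 21.
Continuing, x = −1/5 is a root, giving the factor (5x + 1) and quotient x^2 + 10x + 21.
The remaining quadratic factors as (x + 7)(x + 3).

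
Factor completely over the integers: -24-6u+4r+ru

Group as (ru+4r) + (-6u-24) = r(u+4) - 6(u+4).
Both groups share the factor (u+4).

(r-6)(u+4)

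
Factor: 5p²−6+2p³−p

Testing divisors of the constant over divisors of the leading coefficient, p = 1 is a root, so (p−1) divides it; the quotient is 2p²+7p+6.
The remaining quadratic factors as (p+2)(2p+3).

(2p+3)(p+2)(p−1)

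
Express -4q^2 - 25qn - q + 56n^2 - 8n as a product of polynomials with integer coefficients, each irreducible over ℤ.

Group: -4q(q + 8n) + (7n - 1)(q + 8n); both groups contain (q + 8n).

-(4q - 7n + 1)(q + 8n)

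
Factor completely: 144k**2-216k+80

Pull out the common factor 8, then factor the remaining trinomial.

8(3k-2)(6k-5)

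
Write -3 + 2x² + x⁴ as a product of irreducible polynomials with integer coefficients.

(x + 1)(x - 1)(x² + 3)

Substitute u = x² to get a quadratic in u, then factor.
x² + 3 is irreducible over ℤ (always positive, so no real roots).
x² - 1 is a difference of squares.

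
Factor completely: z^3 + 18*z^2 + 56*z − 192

Among the possible rational roots, z = 2 is a root, so (z − 2) divides it; the quotient is z^2 + 20*z + 96.
The remaining quadratic factors as (z + 8)(z + 12).

(z + 12)*(z + 8)*(z − 2)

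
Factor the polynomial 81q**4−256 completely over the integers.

Write as (9q**2)² − (16)², then factor 9q**2−16 once more.

(3q+4)(3q−4)(9q**2+16)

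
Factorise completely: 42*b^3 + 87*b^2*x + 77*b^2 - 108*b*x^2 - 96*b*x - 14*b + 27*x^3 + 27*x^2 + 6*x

Group: 6*b*(7*b^2 + 18*b*x + 14*b - 9*x^2 - 6*x) + (-3*x - 1)*(7*b^2 + 18*b*x + 14*b - 9*x^2 - 6*x); both groups contain (7*b^2 + 18*b*x + 14*b - 9*x^2 - 6*x), so (6*b - 3*x - 1) is a factor with cofactor 7*b^2 + 18*b*x + 14*b - 9*x^2 - 6*x.
The cofactor groups again: 7*b^2 + 18*b*x + 14*b - 9*x^2 - 6*x = 7*b*(b + 3*x + 2) - 3*x*(b + 3*x + 2); both groups contain (b + 3*x + 2), giving (7*b - 3*x)*(b + 3*x + 2).

(6*b - 3*x - 1)*(7*b - 3*x)*(b + 3*x + 2)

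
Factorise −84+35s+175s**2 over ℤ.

7(5s+4)(5s−3)

Pull out the common factor 7, then factor the remaining trinomial.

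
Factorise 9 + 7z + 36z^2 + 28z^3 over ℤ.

(7z + 9)(4z^2 + 1)

Group as (28z^3 + 7z) + (36z^2 + 9) = 7z(4z^2 + 1) + 9(4z^2 + 1).
Both groups share the factor (4z^2 + 1).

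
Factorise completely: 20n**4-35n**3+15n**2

Pull out the common factor 5n**2, then factor the remaining trinomial.

5n**2(4n-3)(n-1)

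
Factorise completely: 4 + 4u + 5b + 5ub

Group as (5ub + 4u) + (5b + 4) = u(5b + 4) + (5b + 4).
Both groups share the factor (5b + 4).

(5b + 4)(u + 1)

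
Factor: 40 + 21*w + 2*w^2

Need a pair with product 2·40 = 80 and sum 21: that's 16 and 5.
Split the middle term: 2*w^2 + 16*w + 5*w + 40 = 2*w*(w + 8) + 5*(w + 8).

(2*w + 5)*(w + 8)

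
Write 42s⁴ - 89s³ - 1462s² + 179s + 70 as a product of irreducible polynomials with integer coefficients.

Among the possible rational roots, s = -5 is a root, so (s + 5) is a factor; dividing leaves 42s³ - 299s² + 33s + 14.
Continuing, s = 2/7 is a root, giving the factor (7s - 2) and quotient 6s² - 41s - 7.
The remaining quadratic factors as (6s + 1)(s - 7).

(6s + 1)(7s - 2)(s + 5)(s - 7)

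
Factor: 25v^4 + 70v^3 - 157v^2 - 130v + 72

Among the possible rational roots, v = -4 is a root, so (v + 4) is a factor; dividing leaves 25v^3 - 30v^2 - 37v + 18.
Next, v = 9/5 is a root, so (5v - 9) is a factor; dividing leaves 5v^2 + 3v - 2.
The remaining quadratic factors as (v + 1)(5v - 2).

(5v - 2)(5v - 9)(v + 1)(v + 4)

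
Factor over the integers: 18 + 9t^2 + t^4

(t^2 + 3)(t^2 + 6)

Substitute u = t^2 to get a quadratic in u, then factor.
t^2 + 3 is irreducible over ℤ (always positive, so no real roots).
t^2 + 6 is irreducible over ℤ (always positive, so no real roots).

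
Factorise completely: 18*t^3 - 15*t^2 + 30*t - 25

Group as (18*t^3 + 30*t) + (-15*t^2 - 25) = 6*t*(3*t^2 + 5) - 5*(3*t^2 + 5).
Both groups share the factor (3*t^2 + 5).

(6*t - 5)*(3*t^2 + 5)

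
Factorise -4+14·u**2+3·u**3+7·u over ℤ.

Among the possible rational roots, u = -4 is a root, so (u+4) divides it; the quotient is 3·u**2+2·u-1.
The remaining quadratic factors as (u+1)(3·u-1).

(3·u-1)·(u+1)·(u+4)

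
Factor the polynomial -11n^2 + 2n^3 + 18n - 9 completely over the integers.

Among the possible rational roots, n = 3 is a root, so (n - 3) is a factor; dividing leaves 2n^2 - 5n + 3.
The remaining quadratic factors as (n - 1)(2n - 3).

(2n - 3)(n - 1)(n - 3)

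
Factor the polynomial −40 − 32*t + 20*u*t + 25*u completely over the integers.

Group as (20*u*t + 25*u) + (−32*t − 40) = 5*u*(4*t + 5) − 8*(4*t + 5).
Both groups share the factor (4*t + 5).

(4*t + 5)*(5*u − 8)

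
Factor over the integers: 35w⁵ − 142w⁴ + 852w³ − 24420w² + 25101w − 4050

Among the possible rational roots, w = 9 is a root, giving the factor (w − 9) and quotient 35w⁴ + 173w³ + 2409w² − 2739w + 450.
Continuing, w = 1/5 is a root, giving the factor (5w − 1) and quotient 7w³ + 36w² + 489w − 450.
Then w = 6/7 is a root, so (7w − 6) divides it; the quotient is w² + 6w + 75.
The quadratic w² + 6w + 75 has discriminant −264 < 0 and is irreducible over ℤ.

(5w − 1)(7w − 6)(w − 9)(w² + 6w + 75)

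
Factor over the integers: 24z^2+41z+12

(3z+4)(8z+3)

Need a pair with product 24·12 = 288 and sum 41: that's 9 and 32.
Split the middle term: 24z^2+9z + 32z+12 = 3z(8z+3) + 4(8z+3).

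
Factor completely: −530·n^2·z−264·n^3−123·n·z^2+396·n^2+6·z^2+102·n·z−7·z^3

Group: 11·n·(−24·n^2−46·n·z+36·n−7·z^2+6·z) + z·(−24·n^2−46·n·z+36·n−7·z^2+6·z); both groups contain (−24·n^2−46·n·z+36·n−7·z^2+6·z), so (11·n+z) is a factor with cofactor −24·n^2−46·n·z+36·n−7·z^2+6·z.
The cofactor groups again: −24·n^2−46·n·z+36·n−7·z^2+6·z = −4·n·(6·n+z) + (−7·z+6)·(6·n+z); both groups contain (6·n+z), giving −(4·n+7·z−6)·(6·n+z).

−(11·n+z)·(4·n+7·z−6)·(6·n+z)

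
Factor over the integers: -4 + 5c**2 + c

(5c - 4)(c + 1)

Need a pair with product 5·(-4) = -20 and sum 1: that's 5 and -4.
Split the middle term: 5c**2 + 5c - 4c - 4 = 5c(c + 1) - 4(c + 1).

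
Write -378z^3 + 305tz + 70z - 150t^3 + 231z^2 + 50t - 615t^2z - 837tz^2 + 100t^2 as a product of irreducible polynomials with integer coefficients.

-(5t + 6z - 5)(5t + 7z)(6t + 9z + 2)

Group: 5t(-30t^2 - 81tz + 20t - 54z^2 + 33z + 10) + 7z(-30t^2 - 81tz + 20t - 54z^2 + 33z + 10); both groups contain (-30t^2 - 81tz + 20t - 54z^2 + 33z + 10), so (5t + 7z) is a factor with cofactor -30t^2 - 81tz + 20t - 54z^2 + 33z + 10.
The cofactor groups again: -30t^2 - 81tz + 20t - 54z^2 + 33z + 10 = -5t(6t + 9z + 2) + (-6z + 5)(6t + 9z + 2); both groups contain (6t + 9z + 2), giving -(5t + 6z - 5)(6t + 9z + 2).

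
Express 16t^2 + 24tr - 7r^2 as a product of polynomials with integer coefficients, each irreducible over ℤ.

Group: 4t(4t - r) + 7r(4t - r); both groups contain (4t - r).

(4t - r)(4t + 7r)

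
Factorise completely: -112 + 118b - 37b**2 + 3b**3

(3b - 7)(b - 2)(b - 8)

Among the possible rational roots, b = 2 is a root, giving the factor (b - 2) and quotient 3b**2 - 31b + 56.
The remaining quadratic factors as (b - 8)(3b - 7).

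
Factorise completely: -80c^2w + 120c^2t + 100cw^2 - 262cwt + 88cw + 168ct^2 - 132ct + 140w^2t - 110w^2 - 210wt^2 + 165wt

Group: 2w(-40c^2 + 50cw - 56ct + 44c + 70wt - 55w) - 3t(-40c^2 + 50cw - 56ct + 44c + 70wt - 55w); both groups contain (-40c^2 + 50cw - 56ct + 44c + 70wt - 55w), so (2w - 3t) is a factor with cofactor -40c^2 + 50cw - 56ct + 44c + 70wt - 55w.
The cofactor groups again: -40c^2 + 50cw - 56ct + 44c + 70wt - 55w = -10c(4c - 5w) + (-14t + 11)(4c - 5w); both groups contain (4c - 5w), giving -(10c + 14t - 11)(4c - 5w).

-(2w - 3t)(10c + 14t - 11)(4c - 5w)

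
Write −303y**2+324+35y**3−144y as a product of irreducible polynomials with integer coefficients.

Testing divisors of the constant over divisors of the leading coefficient, y = −6/5 is a root, giving the factor (5y+6) and quotient 7y**2−69y+54.
The remaining quadratic factors as (7y−6)(y−9).

(5y+6)(7y−6)(y−9)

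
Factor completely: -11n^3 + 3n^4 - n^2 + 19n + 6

(3n + 1)(n + 1)(n - 2)(n - 3)

Among the possible rational roots, n = 2 is a root, giving the factor (n - 2) and quotient 3n^3 - 5n^2 - 11n - 3.
Continuing, n = 3 is a root, so (n - 3) divides it; the quotient is 3n^2 + 4n + 1.
The remaining quadratic factors as (n + 1)(3n + 1).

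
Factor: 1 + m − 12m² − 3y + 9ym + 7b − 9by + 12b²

Group: 3b(4b − 3y + 4m + 1) + (−3m + 1)(4b − 3y + 4m + 1); both groups contain (4b − 3y + 4m + 1).

(3b − 3m + 1)(4b − 3y + 4m + 1)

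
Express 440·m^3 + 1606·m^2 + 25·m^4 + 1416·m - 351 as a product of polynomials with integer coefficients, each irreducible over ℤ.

Trying the rational-root candidates, m = -3 is a root, giving the factor (m + 3) and quotient 25·m^3 + 365·m^2 + 511·m - 117.
Continuing, m = -9/5 is a root, so (5·m + 9) divides it; the quotient is 5·m^2 + 64·m - 13.
The remaining quadratic factors as (5·m - 1)(m + 13).

(5·m + 9)·(5·m - 1)·(m + 13)·(m + 3)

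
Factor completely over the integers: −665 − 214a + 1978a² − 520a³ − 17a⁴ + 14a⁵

(2a + 1)(7a − 5)(a + 7)(a² − 8a + 19)

Among the possible rational roots, a = 5/7 is a root, so (7a − 5) divides it; the quotient is 2a⁴ − a³ − 75a² + 229a + 133.
Then a = −1/2 is a root, so (2a + 1) is a factor; dividing leaves a³ − a² − 37a + 133.
Then a = −7 is a root, so (a + 7) is a factor; dividing leaves a² − 8a + 19.
The quadratic a² − 8a + 19 has discriminant −12 < 0 and is irreducible over ℤ.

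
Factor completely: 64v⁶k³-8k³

8k³(2v²-1)(4v⁴+2v²+1)

Factor out 8k³ first: what remains is 8v⁶-1.
Recognize a difference of cubes with the parts 2v² and 1.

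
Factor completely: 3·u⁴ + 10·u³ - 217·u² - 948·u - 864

(3·u + 4)·(u + 3)·(u + 8)·(u - 9)

Trying the rational-root candidates, u = -3 is a root, giving the factor (u + 3) and quotient 3·u³ + u² - 220·u - 288.
Next, u = -4/3 is a root, so (3·u + 4) divides it; the quotient is u² - u - 72.
The remaining quadratic factors as (u + 8)(u - 9).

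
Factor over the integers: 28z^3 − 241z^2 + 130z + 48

(4z + 1)(7z − 6)(z − 8)

Testing divisors of the constant over divisors of the leading coefficient, z = 8 is a root, so (z − 8) divides it; the quotient is 28z^2 − 17z − 6.
The remaining quadratic factors as (4z + 1)(7z − 6).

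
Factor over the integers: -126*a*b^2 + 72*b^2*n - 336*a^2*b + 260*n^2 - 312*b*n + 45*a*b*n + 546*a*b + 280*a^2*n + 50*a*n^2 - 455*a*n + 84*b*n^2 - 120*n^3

Group: 8*a*(-42*a*b + 35*a*n + 24*b*n - 20*n^2) + (3*b + 6*n - 13)*(-42*a*b + 35*a*n + 24*b*n - 20*n^2); both groups contain (-42*a*b + 35*a*n + 24*b*n - 20*n^2), so (8*a + 3*b + 6*n - 13) is a factor with cofactor -42*a*b + 35*a*n + 24*b*n - 20*n^2.
The cofactor groups again: -42*a*b + 35*a*n + 24*b*n - 20*n^2 = -6*b*(7*a - 4*n) + 5*n*(7*a - 4*n); both groups contain (7*a - 4*n), giving -(6*b - 5*n)*(7*a - 4*n).

-(6*b - 5*n)*(7*a - 4*n)*(8*a + 3*b + 6*n - 13)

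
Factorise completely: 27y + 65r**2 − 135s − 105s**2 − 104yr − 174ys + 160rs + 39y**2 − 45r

Group: 13y(3y − 5r − 15s) + (−13r + 7s + 9)(3y − 5r − 15s); both groups contain (3y − 5r − 15s).

(13y − 13r + 7s + 9)(3y − 5r − 15s)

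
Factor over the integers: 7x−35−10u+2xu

(2u+7)(x−5)

Group as (2xu+7x) + (−10u−35) = x(2u+7) − 5(2u+7).
Both groups share the factor (2u+7).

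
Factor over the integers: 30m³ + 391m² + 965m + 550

Testing divisors of the constant over divisors of the leading coefficient, m = −10 is a root, so (m + 10) divides it; the quotient is 30m² + 91m + 55.
The remaining quadratic factors as (5m + 11)(6m + 5).

(5m + 11)(6m + 5)(m + 10)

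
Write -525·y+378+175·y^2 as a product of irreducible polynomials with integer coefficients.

7·(5·y-6)·(5·y-9)

Pull out the common factor 7, then factor the remaining trinomial.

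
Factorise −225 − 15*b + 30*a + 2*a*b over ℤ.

Group as (2*a*b + 30*a) + (−15*b − 225) = 2*a*(b + 15) − 15*(b + 15).
Both groups share the factor (b + 15).

(2*a − 15)*(b + 15)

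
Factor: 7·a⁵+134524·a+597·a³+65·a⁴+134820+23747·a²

(7·a+9)·(a+14)·(a+5)·(a²-11·a+214)

Testing divisors of the constant over divisors of the leading coefficient, a = -14 is a root, so (a+14) divides it; the quotient is 7·a⁴-33·a³+1059·a²+8921·a+9630.
Next, a = -9/7 is a root, giving the factor (7·a+9) and quotient a³-6·a²+159·a+1070.
Then a = -5 is a root, giving the factor (a+5) and quotient a²-11·a+214.
The quadratic a²-11·a+214 has discriminant -735 < 0 and is irreducible over ℤ.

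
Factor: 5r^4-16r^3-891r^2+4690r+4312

By the rational root theorem, r = 7 is a root, so (r-7) is a factor; dividing leaves 5r^3+19r^2-758r-616.
Continuing, r = -4/5 is a root, so (5r+4) divides it; the quotient is r^2+3r-154.
The remaining quadratic factors as (r+14)(r-11).

(5r+4)(r+14)(r-11)(r-7)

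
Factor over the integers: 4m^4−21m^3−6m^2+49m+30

Among the possible rational roots, m = −1 is a root, so (m+1) divides it; the quotient is 4m^3−25m^2+19m+30.
Continuing, m = 5 is a root, so (m−5) is a factor; dividing leaves 4m^2−5m−6.
The remaining quadratic factors as (m−2)(4m+3).

(4m+3)(m+1)(m−2)(m−5)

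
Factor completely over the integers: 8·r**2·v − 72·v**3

Every term has a factor of 8·v. Then r**2 − 9·v**2 = (r)² − (3·v)².

8·v·(r + 3·v)·(r − 3·v)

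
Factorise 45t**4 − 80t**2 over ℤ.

5t**2(3t + 4)(3t − 4)

Pull out the common factor 5t**2; 9t**2 − 16 is a difference of squares.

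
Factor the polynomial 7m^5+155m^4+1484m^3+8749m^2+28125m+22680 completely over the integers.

Testing divisors of the constant over divisors of the leading coefficient, m = −9 is a root, giving the factor (m+9) and quotient 7m^4+92m^3+656m^2+2845m+2520.
Continuing, m = −8/7 is a root, giving the factor (7m+8) and quotient m^3+12m^2+80m+315.
Continuing, m = −7 is a root, so (m+7) divides it; the quotient is m^2+5m+45.
The quadratic m^2+5m+45 has discriminant −155 < 0 and is irreducible over ℤ.

(7m+8)(m+7)(m+9)(m^2+5m+45)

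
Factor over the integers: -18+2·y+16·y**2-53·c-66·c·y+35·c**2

Group: 7·c·(5·c-8·y-9) + (-2·y+2)·(5·c-8·y-9); both groups contain (5·c-8·y-9).

(5·c-8·y-9)·(7·c-2·y+2)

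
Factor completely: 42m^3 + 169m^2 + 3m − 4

(6m + 1)(7m − 1)(m + 4)

Trying the rational-root candidates, m = 1/7 is a root, giving the factor (7m − 1) and quotient 6m^2 + 25m + 4.
The remaining quadratic factors as (6m + 1)(m + 4).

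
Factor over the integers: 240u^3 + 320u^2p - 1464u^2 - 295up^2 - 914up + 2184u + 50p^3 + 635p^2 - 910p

Group: 5u(48u^2 - 32up - 168u + 5p^2 + 70p) + (10p - 13)(48u^2 - 32up - 168u + 5p^2 + 70p); both groups contain (48u^2 - 32up - 168u + 5p^2 + 70p), so (5u + 10p - 13) is a factor with cofactor 48u^2 - 32up - 168u + 5p^2 + 70p.
The cofactor groups again: 48u^2 - 32up - 168u + 5p^2 + 70p = 12u(4u - p - 14) - 5p(4u - p - 14); both groups contain (4u - p - 14), giving (12u - 5p)(4u - p - 14).

(12u - 5p)(4u - p - 14)(5u + 10p - 13)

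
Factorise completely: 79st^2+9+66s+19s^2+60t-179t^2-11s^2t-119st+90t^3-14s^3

-(2s-5t+3)(7s+9t+1)(s+2t-3)

Group: 7s(-2s^2+st+3s+10t^2-21t+9) + (9t+1)(-2s^2+st+3s+10t^2-21t+9); both groups contain (-2s^2+st+3s+10t^2-21t+9), so (7s+9t+1) is a factor with cofactor -2s^2+st+3s+10t^2-21t+9.
The cofactor groups again: -2s^2+st+3s+10t^2-21t+9 = -s(2s-5t+3) + (-2t+3)(2s-5t+3); both groups contain (2s-5t+3), giving -(s+2t-3)(2s-5t+3).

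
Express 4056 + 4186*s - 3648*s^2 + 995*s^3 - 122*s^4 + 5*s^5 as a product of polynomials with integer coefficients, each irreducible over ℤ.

(5*s + 3)*(s - 13)*(s - 4)*(s^2 - 8*s + 26)

Among the possible rational roots, s = 13 is a root, giving the factor (s - 13) and quotient 5*s^4 - 57*s^3 + 254*s^2 - 346*s - 312.
Continuing, s = 4 is a root, so (s - 4) divides it; the quotient is 5*s^3 - 37*s^2 + 106*s + 78.
Continuing, s = -3/5 is a root, giving the factor (5*s + 3) and quotient s^2 - 8*s + 26.
The quadratic s^2 - 8*s + 26 has discriminant -40 < 0 and is irreducible over ℤ.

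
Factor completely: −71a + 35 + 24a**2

Need a pair with product 24·35 = 840 and sum −71: that's −56 and −15.
Split the middle term: 24a**2 − 56a − 15a + 35 = 8a(3a − 7) − 5(3a − 7).

(3a − 7)(8a − 5)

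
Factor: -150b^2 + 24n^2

Factor out 6, leaving 4n^2 - 25b^2, which is a difference of two squares.

6(2n - 5b)(2n + 5b)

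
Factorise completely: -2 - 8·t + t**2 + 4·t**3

(4·t + 1)·(t**2 - 2)

Group as (4·t**3 - 8·t) + (t**2 - 2) = 4·t·(t**2 - 2) + (t**2 - 2).
Both groups share the factor (t**2 - 2).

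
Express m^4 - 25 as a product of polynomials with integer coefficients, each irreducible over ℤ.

Substitute u = m^2 to get a quadratic in u, then factor.
m^2 + 5 is irreducible over ℤ (always positive, so no real roots).
m^2 - 5 is irreducible over ℤ (5 is not a perfect square).

(m^2 + 5)(m^2 - 5)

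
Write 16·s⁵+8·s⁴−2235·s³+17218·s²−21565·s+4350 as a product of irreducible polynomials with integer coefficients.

(4·s−1)·(4·s−5)·(s+15)·(s²−13·s+58)

Trying the rational-root candidates, s = 1/4 is a root, so (4·s−1) is a factor; dividing leaves 4·s⁴+3·s³−558·s²+4165·s−4350.
Next, s = 5/4 is a root, so (4·s−5) is a factor; dividing leaves s³+2·s²−137·s+870.
Next, s = −15 is a root, giving the factor (s+15) and quotient s²−13·s+58.
The quadratic s²−13·s+58 has discriminant −63 < 0 and is irreducible over ℤ.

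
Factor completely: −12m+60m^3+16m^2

4m(3m−1)(5m+3)

Pull out the common factor 4m, then factor the remaining trinomial.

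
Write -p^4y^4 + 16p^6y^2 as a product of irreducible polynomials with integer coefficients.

p^4y^2(4p + y)(4p - y)

Every term has a factor of p^4y^2; factoring it out leaves 16p^2 - y^2.
Recognize a difference of squares with the parts 4p and y.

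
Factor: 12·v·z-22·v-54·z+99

Group as (12·v·z-22·v) + (-54·z+99) = 2·v·(6·z-11) - 9·(6·z-11).
Both groups share the factor (6·z-11).

(2·v-9)·(6·z-11)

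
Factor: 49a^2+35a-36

Need a pair with product 49·(-36) = -1764 and sum 35: that's -28 and 63.
Split the middle term: 49a^2-28a + 63a-36 = 7a(7a-4) + 9(7a-4).

(7a+9)(7a-4)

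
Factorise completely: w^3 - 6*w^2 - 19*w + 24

(w + 3)*(w - 1)*(w - 8)

By the rational root theorem, w = -3 is a root, so (w + 3) divides it; the quotient is w^2 - 9*w + 8.
The remaining quadratic factors as (w - 1)(w - 8).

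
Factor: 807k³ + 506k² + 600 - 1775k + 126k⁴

Among the possible rational roots, k = -5 is a root, giving the factor (k + 5) and quotient 126k³ + 177k² - 379k + 120.
Continuing, k = -8/3 is a root, so (3k + 8) divides it; the quotient is 42k² - 53k + 15.
The remaining quadratic factors as (7k - 3)(6k - 5).

(3k + 8)(6k - 5)(7k - 3)(k + 5)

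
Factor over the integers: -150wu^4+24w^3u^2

6u^2w(2w-5u)(2w+5u)

Every term has a factor of 6wu^2. Then 4w^2-25u^2 = (2w)² − (5u)².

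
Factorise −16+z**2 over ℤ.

Two integers with product −16 and sum 0 are −4 and 4.

(z+4)(z−4)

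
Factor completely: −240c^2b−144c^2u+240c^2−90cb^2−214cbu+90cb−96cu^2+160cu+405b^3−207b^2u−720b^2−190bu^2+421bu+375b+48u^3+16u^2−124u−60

Group: 8c(−30cb−18cu+30c−45b^2−17bu+60b+6u^2−u−15) + (−9b+8u+4)(−30cb−18cu+30c−45b^2−17bu+60b+6u^2−u−15); both groups contain (−30cb−18cu+30c−45b^2−17bu+60b+6u^2−u−15), so (8c−9b+8u+4) is a factor with cofactor −30cb−18cu+30c−45b^2−17bu+60b+6u^2−u−15.
The cofactor groups again: −30cb−18cu+30c−45b^2−17bu+60b+6u^2−u−15 = −6c(5b+3u−5) + (−9b+2u+3)(5b+3u−5); both groups contain (5b+3u−5), giving −(6c+9b−2u−3)(5b+3u−5).

−(8c−9b+8u+4)(5b+3u−5)(6c+9b−2u−3)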